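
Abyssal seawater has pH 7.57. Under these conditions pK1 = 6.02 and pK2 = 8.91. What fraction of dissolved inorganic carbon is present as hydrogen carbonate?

α₁ = 0.931

α₁ = 1 / (1 + [H⁺]/K1 + K2/[H⁺]) = 1 / (1 + 10^-1.55 + 10^-1.34)
   = 1 / (1 + 0.028184 + 0.045709) = 1/1.0739 = 0.9312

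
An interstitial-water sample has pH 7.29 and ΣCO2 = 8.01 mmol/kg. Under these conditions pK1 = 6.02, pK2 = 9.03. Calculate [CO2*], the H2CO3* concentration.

[CO2*] = 0.401 mmol/kg

α₀ = 1 / (1 + K1/[H⁺] + K1K2/[H⁺]²) = 1 / (1 + 10^+1.27 + 10^-0.47)
   = 1 / (1 + 18.621 + 0.33884) = 1/19.960 = 0.05010
[CO2*] = α₀ × DIC = 0.05010 × 8.01 = 0.401 mmol/kg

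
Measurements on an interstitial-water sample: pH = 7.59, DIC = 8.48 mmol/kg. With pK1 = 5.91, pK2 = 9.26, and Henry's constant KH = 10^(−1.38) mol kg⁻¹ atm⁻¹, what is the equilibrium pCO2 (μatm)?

α₀ = 1 / (1 + K1/[H⁺] + K1K2/[H⁺]²) = 1 / (1 + 10^+1.68 + 10^+0.01)
   = 1 / (1 + 47.863 + 1.0233) = 1/49.886 = 0.02005
[CO2*] = α₀ × DIC = 0.02005 × 8.48 = 0.1700 mmol/kg
pCO2 = [CO2*]/KH = 1.700×10^-4 / 4.169×10^-2 = 4080 μatm

pCO2 = 4080 μatm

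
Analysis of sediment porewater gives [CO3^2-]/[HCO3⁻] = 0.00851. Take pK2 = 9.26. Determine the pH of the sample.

From K2 = [H⁺][CO3^2-]/[HCO3⁻]:  pH = pK2 + log₁₀([CO3^2-]/[HCO3⁻])
log₁₀(0.00851) = -2.070
pH = 9.26 + (-2.070) = 7.19

pH = 7.19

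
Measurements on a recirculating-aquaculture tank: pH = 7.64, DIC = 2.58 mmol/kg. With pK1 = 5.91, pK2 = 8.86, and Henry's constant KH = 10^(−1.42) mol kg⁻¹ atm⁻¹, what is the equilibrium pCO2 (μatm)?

pCO2 = 1170 μatm

α₀ = 1 / (1 + K1/[H⁺] + K1K2/[H⁺]²) = 1 / (1 + 10^+1.73 + 10^+0.51)
   = 1 / (1 + 53.703 + 3.2359) = 1/57.939 = 0.01726
[CO2*] = α₀ × DIC = 0.01726 × 2.58 = 0.04453 mmol/kg
pCO2 = [CO2*]/KH = 4.453×10^-5 / 3.802×10^-2 = 1170 μatm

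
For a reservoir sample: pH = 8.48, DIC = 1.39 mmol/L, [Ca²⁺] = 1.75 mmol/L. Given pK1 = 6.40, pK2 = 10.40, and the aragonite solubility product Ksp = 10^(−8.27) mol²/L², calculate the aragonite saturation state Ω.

α₂ = 1 / (1 + [H⁺]/K2 + [H⁺]²/(K1K2)) = 1 / (1 + 10^+1.92 + 10^-0.16)
   = 1 / (1 + 83.176 + 0.69183) = 1/84.868 = 0.01178
[CO3²⁻] = α₂ × DIC = 0.01178 × 1.39 = 0.01638 mmol/L = 16.38 μmol/L
Ksp = 10^(−8.27) = 5.370×10^-9
Ω = [Ca²⁺][CO3²⁻]/Ksp = (1.75×10^-3)(1.638×10^-5) / 5.370×10^-9 = 5.34

Ω = 5.34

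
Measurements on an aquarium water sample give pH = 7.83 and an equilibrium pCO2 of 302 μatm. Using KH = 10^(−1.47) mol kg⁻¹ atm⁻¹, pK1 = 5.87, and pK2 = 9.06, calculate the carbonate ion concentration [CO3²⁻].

[CO3²⁻] = 0.0550 mmol/kg

[CO2*] = KH · pCO2 = 10^(−1.47) × 302×10^-6 = 1.023×10^-5 mol/kg
α₀ = 1/(1 + K1/[H⁺] + K1K2/[H⁺]²) = 1/(1 + 10^+1.96 + 10^+0.73) = 0.01025
DIC = [CO2*]/α₀ = 1.023×10^-5 / 0.01025 = 0.9985 mmol/kg
[CO3²⁻] = α₂·DIC; α₂ = 0.05504, so [CO3²⁻] = 0.05504 × 0.9985 = 0.0550 mmol/kg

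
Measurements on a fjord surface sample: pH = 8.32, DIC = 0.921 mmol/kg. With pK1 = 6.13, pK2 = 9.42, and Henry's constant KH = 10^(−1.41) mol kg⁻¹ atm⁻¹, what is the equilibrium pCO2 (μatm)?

pCO2 = 141 μatm

α₀ = 1 / (1 + K1/[H⁺] + K1K2/[H⁺]²) = 1 / (1 + 10^+2.19 + 10^+1.09)
   = 1 / (1 + 154.88 + 12.303) = 1/168.18 = 0.005946
[CO2*] = α₀ × DIC = 0.005946 × 0.921 = 0.005476 mmol/kg = 5.476 μmol/kg
pCO2 = [CO2*]/KH = 5.476×10^-6 / 3.890×10^-2 = 141 μatm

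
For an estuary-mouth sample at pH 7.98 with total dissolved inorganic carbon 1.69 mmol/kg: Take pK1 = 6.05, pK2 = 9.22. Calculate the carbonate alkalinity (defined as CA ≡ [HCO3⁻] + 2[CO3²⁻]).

CA = [HCO3⁻] + 2[CO3²⁻] = (α₁ + 2α₂)·DIC
At pH 7.98: [H⁺]/K1 = 10^-1.93 = 0.011749, K2/[H⁺] = 10^-1.24 = 0.057544
α₁ = 1/(1 + 0.011749 + 0.057544) = 1/1.0693 = 0.9352; α₂ = α₁·K2/[H⁺] = 0.05381
α₁ + 2α₂ = 1.0428
CA = 1.0428 × 1.69 = 1.76 mmol/kg

CA = 1.76 mmol/kg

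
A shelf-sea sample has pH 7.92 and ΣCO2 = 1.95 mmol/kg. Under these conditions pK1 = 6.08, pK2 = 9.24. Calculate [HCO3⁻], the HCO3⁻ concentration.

α₁ = 1 / (1 + [H⁺]/K1 + K2/[H⁺]) = 1 / (1 + 10^-1.84 + 10^-1.32)
   = 1 / (1 + 0.014454 + 0.047863) = 1/1.0623 = 0.9413
[HCO3⁻] = α₁ × DIC = 0.9413 × 1.95 = 1.84 mmol/kg

[HCO3⁻] = 1.84 mmol/kg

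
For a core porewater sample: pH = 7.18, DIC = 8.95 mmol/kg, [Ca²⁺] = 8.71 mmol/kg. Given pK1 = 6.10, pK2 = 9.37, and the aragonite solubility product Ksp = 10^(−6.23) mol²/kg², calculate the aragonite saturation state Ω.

Ω = 0.784

α₂ = 1 / (1 + [H⁺]/K2 + [H⁺]²/(K1K2)) = 1 / (1 + 10^+2.19 + 10^+1.11)
   = 1 / (1 + 154.88 + 12.882) = 1/168.76 = 0.005925
[CO3²⁻] = α₂ × DIC = 0.005925 × 8.95 = 0.05303 mmol/kg
Ksp = 10^(−6.23) = 5.888×10^-7
Ω = [Ca²⁺][CO3²⁻]/Ksp = (8.71×10^-3)(5.303×10^-5) / 5.888×10^-7 = 0.784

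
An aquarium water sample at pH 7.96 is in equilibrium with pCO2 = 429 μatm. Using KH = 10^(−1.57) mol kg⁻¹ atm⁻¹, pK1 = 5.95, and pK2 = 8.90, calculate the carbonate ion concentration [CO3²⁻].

[CO3²⁻] = 0.136 mmol/kg

[CO2*] = KH · pCO2 = 10^(−1.57) × 429×10^-6 = 1.155×10^-5 mol/kg
α₀ = 1/(1 + K1/[H⁺] + K1K2/[H⁺]²) = 1/(1 + 10^+2.01 + 10^+1.07) = 0.008690
DIC = [CO2*]/α₀ = 1.155×10^-5 / 0.008690 = 1.329 mmol/kg
[CO3²⁻] = α₂·DIC; α₂ = 0.1021, so [CO3²⁻] = 0.1021 × 1.329 = 0.136 mmol/kg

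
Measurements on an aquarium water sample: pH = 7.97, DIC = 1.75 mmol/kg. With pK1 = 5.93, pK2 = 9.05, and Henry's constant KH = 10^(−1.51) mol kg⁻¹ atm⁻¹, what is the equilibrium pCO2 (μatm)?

pCO2 = 473 μatm

α₀ = 1 / (1 + K1/[H⁺] + K1K2/[H⁺]²) = 1 / (1 + 10^+2.04 + 10^+0.96)
   = 1 / (1 + 109.65 + 9.1201) = 1/119.77 = 0.008349
[CO2*] = α₀ × DIC = 0.008349 × 1.75 = 0.01461 mmol/kg = 14.61 μmol/kg
pCO2 = [CO2*]/KH = 1.461×10^-5 / 3.090×10^-2 = 473 μatm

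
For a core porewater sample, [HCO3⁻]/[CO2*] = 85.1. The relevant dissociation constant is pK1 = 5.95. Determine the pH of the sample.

pH = 7.88

From K1 = [H⁺][HCO3⁻]/[CO2*]:  pH = pK1 + log₁₀([HCO3⁻]/[CO2*])
log₁₀(85.1) = +1.930
pH = 5.95 + (+1.930) = 7.88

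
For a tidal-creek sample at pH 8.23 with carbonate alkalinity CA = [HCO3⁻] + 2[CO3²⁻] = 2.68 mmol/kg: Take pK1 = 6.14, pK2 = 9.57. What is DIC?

DIC = 2.59 mmol/kg

CA = [HCO3⁻] + 2[CO3²⁻] = (α₁ + 2α₂)·DIC
At pH 8.23: [H⁺]/K1 = 10^-2.09 = 0.0081283, K2/[H⁺] = 10^-1.34 = 0.045709
α₁ = 1/(1 + 0.0081283 + 0.045709) = 1/1.0538 = 0.9489; α₂ = α₁·K2/[H⁺] = 0.04337
α₁ + 2α₂ = 1.0357
DIC = CA / (α₁ + 2α₂) = 2.68 / 1.0357 = 2.59 mmol/kg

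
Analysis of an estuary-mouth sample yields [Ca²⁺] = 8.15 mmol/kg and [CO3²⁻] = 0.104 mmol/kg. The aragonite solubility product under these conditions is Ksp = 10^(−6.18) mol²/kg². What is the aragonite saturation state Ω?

Ksp = 10^(−6.18) = 6.607×10^-7
Ω = [Ca²⁺][CO3²⁻]/Ksp = (8.15×10^-3)(0.104×10^-3) / 6.607×10^-7 = 1.28

Ω = 1.28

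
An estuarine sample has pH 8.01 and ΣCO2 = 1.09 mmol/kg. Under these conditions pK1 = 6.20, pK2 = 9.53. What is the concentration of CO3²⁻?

α₂ = 1 / (1 + [H⁺]/K2 + [H⁺]²/(K1K2)) = 1 / (1 + 10^+1.52 + 10^-0.29)
   = 1 / (1 + 33.113 + 0.51286) = 1/34.626 = 0.02888
[CO3²⁻] = α₂ × DIC = 0.02888 × 1.09 = 0.0315 mmol/kg

[CO3²⁻] = 0.0315 mmol/kg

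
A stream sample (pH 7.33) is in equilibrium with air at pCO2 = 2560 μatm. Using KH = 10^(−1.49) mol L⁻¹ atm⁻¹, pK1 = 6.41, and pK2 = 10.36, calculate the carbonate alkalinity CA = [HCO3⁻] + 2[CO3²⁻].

[CO2*] = KH · pCO2 = 10^(−1.49) × 2560×10^-6 = 8.284×10^-5 mol/L
α₀ = 1/(1 + K1/[H⁺] + K1K2/[H⁺]²) = 1/(1 + 10^+0.92 + 10^-2.11) = 0.1072
DIC = [CO2*]/α₀ = 8.284×10^-5 / 0.1072 = 0.7725 mmol/L
CA = (α₁ + 2α₂)·DIC = (0.8919 + 2×0.0008324) × 0.7725 = 0.690 mmol/L

CA = 0.690 mmol/L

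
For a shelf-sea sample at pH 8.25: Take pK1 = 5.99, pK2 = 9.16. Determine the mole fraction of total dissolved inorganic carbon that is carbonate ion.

α₂ = 1 / (1 + [H⁺]/K2 + [H⁺]²/(K1K2)) = 1 / (1 + 10^+0.91 + 10^-1.35)
   = 1 / (1 + 8.1283 + 0.044668) = 1/9.1730 = 0.1090

α₂ = 0.109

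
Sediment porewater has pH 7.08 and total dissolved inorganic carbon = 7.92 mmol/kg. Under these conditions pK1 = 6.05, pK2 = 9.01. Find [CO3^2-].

α₂ = 1 / (1 + [H⁺]/K2 + [H⁺]²/(K1K2)) = 1 / (1 + 10^+1.93 + 10^+0.90)
   = 1 / (1 + 85.114 + 7.9433) = 1/94.057 = 0.01063
[CO3²⁻] = α₂ × DIC = 0.01063 × 7.92 = 0.0842 mmol/kg

[CO3²⁻] = 0.0842 mmol/kg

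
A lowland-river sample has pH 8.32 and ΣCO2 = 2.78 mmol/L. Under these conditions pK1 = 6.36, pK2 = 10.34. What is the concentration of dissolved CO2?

α₀ = 1 / (1 + K1/[H⁺] + K1K2/[H⁺]²) = 1 / (1 + 10^+1.96 + 10^-0.06)
   = 1 / (1 + 91.201 + 0.87096) = 1/93.072 = 0.01074
[CO2*] = α₀ × DIC = 0.01074 × 2.78 = 0.0299 mmol/L

[CO2*] = 0.0299 mmol/L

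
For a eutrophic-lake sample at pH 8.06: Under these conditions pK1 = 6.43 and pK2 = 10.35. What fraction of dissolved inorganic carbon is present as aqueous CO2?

α₀ = 0.0228

α₀ = 1 / (1 + K1/[H⁺] + K1K2/[H⁺]²) = 1 / (1 + 10^+1.63 + 10^-0.66)
   = 1 / (1 + 42.658 + 0.21878) = 1/43.877 = 0.02279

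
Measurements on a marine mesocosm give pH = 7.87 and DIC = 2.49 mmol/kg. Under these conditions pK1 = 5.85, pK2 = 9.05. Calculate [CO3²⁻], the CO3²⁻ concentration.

[CO3²⁻] = 0.153 mmol/kg

α₂ = 1 / (1 + [H⁺]/K2 + [H⁺]²/(K1K2)) = 1 / (1 + 10^+1.18 + 10^-0.84)
   = 1 / (1 + 15.136 + 0.14454) = 1/16.280 = 0.06142
[CO3²⁻] = α₂ × DIC = 0.06142 × 2.49 = 0.153 mmol/kg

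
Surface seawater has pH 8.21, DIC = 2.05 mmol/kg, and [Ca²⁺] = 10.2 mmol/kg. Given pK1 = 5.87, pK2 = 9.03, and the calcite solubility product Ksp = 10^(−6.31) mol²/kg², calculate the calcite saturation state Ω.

α₂ = 1 / (1 + [H⁺]/K2 + [H⁺]²/(K1K2)) = 1 / (1 + 10^+0.82 + 10^-1.52)
   = 1 / (1 + 6.6069 + 0.030200) = 1/7.6371 = 0.1309
[CO3²⁻] = α₂ × DIC = 0.1309 × 2.05 = 0.2684 mmol/kg
Ksp = 10^(−6.31) = 4.898×10^-7
Ω = [Ca²⁺][CO3²⁻]/Ksp = (10.2×10^-3)(2.684×10^-4) / 4.898×10^-7 = 5.59

Ω = 5.59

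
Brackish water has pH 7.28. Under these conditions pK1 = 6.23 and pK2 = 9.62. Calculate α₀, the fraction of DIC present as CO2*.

α₀ = 0.0815

α₀ = 1 / (1 + K1/[H⁺] + K1K2/[H⁺]²) = 1 / (1 + 10^+1.05 + 10^-1.29)
   = 1 / (1 + 11.220 + 0.051286) = 1/12.271 = 0.08149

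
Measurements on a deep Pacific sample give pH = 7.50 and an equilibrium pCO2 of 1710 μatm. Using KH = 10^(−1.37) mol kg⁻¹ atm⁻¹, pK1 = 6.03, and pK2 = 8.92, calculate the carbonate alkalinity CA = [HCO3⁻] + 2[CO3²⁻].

CA = 2.32 mmol/kg

[CO2*] = KH · pCO2 = 10^(−1.37) × 1710×10^-6 = 7.295×10^-5 mol/kg
α₀ = 1/(1 + K1/[H⁺] + K1K2/[H⁺]²) = 1/(1 + 10^+1.47 + 10^+0.05) = 0.03161
DIC = [CO2*]/α₀ = 7.295×10^-5 / 0.03161 = 2.308 mmol/kg
CA = (α₁ + 2α₂)·DIC = (0.9329 + 2×0.03547) × 2.308 = 2.32 mmol/kg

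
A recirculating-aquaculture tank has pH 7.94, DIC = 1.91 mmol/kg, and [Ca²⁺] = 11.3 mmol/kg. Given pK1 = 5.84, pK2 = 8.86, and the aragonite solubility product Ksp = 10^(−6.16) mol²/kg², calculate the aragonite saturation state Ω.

Ω = 3.32

α₂ = 1 / (1 + [H⁺]/K2 + [H⁺]²/(K1K2)) = 1 / (1 + 10^+0.92 + 10^-1.18)
   = 1 / (1 + 8.3176 + 0.066069) = 1/9.3837 = 0.1066
[CO3²⁻] = α₂ × DIC = 0.1066 × 1.91 = 0.2035 mmol/kg
Ksp = 10^(−6.16) = 6.918×10^-7
Ω = [Ca²⁺][CO3²⁻]/Ksp = (11.3×10^-3)(2.035×10^-4) / 6.918×10^-7 = 3.32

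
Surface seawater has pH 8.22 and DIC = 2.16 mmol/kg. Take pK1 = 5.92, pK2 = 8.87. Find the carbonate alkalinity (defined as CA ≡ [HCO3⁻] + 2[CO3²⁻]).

CA = 2.54 mmol/kg

CA = [HCO3⁻] + 2[CO3²⁻] = (α₁ + 2α₂)·DIC
At pH 8.22: [H⁺]/K1 = 10^-2.30 = 0.0050119, K2/[H⁺] = 10^-0.65 = 0.22387
α₁ = 1/(1 + 0.0050119 + 0.22387) = 1/1.2289 = 0.8137; α₂ = α₁·K2/[H⁺] = 0.1822
α₁ + 2α₂ = 1.1781
CA = 1.1781 × 2.16 = 2.54 mmol/kg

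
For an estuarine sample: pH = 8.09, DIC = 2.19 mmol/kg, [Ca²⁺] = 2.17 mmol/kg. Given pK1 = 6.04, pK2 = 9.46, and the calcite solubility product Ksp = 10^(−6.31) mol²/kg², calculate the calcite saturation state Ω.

Ω = 0.394

α₂ = 1 / (1 + [H⁺]/K2 + [H⁺]²/(K1K2)) = 1 / (1 + 10^+1.37 + 10^-0.68)
   = 1 / (1 + 23.442 + 0.20893) = 1/24.651 = 0.04057
[CO3²⁻] = α₂ × DIC = 0.04057 × 2.19 = 0.08884 mmol/kg
Ksp = 10^(−6.31) = 4.898×10^-7
Ω = [Ca²⁺][CO3²⁻]/Ksp = (2.17×10^-3)(8.884×10^-5) / 4.898×10^-7 = 0.394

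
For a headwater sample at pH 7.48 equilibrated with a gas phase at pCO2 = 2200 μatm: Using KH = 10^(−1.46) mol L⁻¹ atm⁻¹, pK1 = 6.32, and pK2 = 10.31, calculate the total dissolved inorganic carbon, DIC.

[CO2*] = KH · pCO2 = 10^(−1.46) × 2200×10^-6 = 7.628×10^-5 mol/L
α₀ = 1/(1 + K1/[H⁺] + K1K2/[H⁺]²) = 1/(1 + 10^+1.16 + 10^-1.67) = 0.06462
DIC = [CO2*]/α₀ = 7.628×10^-5 / 0.06462 = 1.18 mmol/L

DIC = 1.18 mmol/L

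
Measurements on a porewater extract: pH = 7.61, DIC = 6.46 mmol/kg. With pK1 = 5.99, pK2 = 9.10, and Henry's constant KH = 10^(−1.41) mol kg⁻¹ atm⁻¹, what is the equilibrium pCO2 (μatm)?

α₀ = 1 / (1 + K1/[H⁺] + K1K2/[H⁺]²) = 1 / (1 + 10^+1.62 + 10^+0.13)
   = 1 / (1 + 41.687 + 1.3490) = 1/44.036 = 0.02271
[CO2*] = α₀ × DIC = 0.02271 × 6.46 = 0.1467 mmol/kg
pCO2 = [CO2*]/KH = 1.467×10^-4 / 3.890×10^-2 = 3770 μatm

pCO2 = 3770 μatm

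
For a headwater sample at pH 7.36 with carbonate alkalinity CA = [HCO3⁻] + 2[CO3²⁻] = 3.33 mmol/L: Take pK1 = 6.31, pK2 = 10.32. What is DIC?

CA = [HCO3⁻] + 2[CO3²⁻] = (α₁ + 2α₂)·DIC
At pH 7.36: [H⁺]/K1 = 10^-1.05 = 0.089125, K2/[H⁺] = 10^-2.96 = 0.0010965
α₁ = 1/(1 + 0.089125 + 0.0010965) = 1/1.0902 = 0.9172; α₂ = α₁·K2/[H⁺] = 0.001006
α₁ + 2α₂ = 0.9193
DIC = CA / (α₁ + 2α₂) = 3.33 / 0.9193 = 3.62 mmol/L

DIC = 3.62 mmol/L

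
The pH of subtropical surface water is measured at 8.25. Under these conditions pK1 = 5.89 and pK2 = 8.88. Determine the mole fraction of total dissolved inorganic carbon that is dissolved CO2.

α₀ = 0.00352

α₀ = 1 / (1 + K1/[H⁺] + K1K2/[H⁺]²) = 1 / (1 + 10^+2.36 + 10^+1.73)
   = 1 / (1 + 229.09 + 53.703) = 1/283.79 = 0.003524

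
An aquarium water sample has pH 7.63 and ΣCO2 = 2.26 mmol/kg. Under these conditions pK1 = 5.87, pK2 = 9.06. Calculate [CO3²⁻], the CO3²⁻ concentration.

[CO3²⁻] = 0.0796 mmol/kg

α₂ = 1 / (1 + [H⁺]/K2 + [H⁺]²/(K1K2)) = 1 / (1 + 10^+1.43 + 10^-0.33)
   = 1 / (1 + 26.915 + 0.46774) = 1/28.383 = 0.03523
[CO3²⁻] = α₂ × DIC = 0.03523 × 2.26 = 0.0796 mmol/kg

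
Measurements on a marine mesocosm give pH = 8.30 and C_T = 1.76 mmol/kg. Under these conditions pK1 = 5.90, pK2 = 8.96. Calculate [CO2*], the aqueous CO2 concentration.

[CO2*] = 5.73 μmol/kg

α₀ = 1 / (1 + K1/[H⁺] + K1K2/[H⁺]²) = 1 / (1 + 10^+2.40 + 10^+1.74)
   = 1 / (1 + 251.19 + 54.954) = 1/307.14 = 0.003256
[CO2*] = α₀ × DIC = 0.003256 × 1.76 = 0.00573 mmol/kg = 5.73 μmol/kg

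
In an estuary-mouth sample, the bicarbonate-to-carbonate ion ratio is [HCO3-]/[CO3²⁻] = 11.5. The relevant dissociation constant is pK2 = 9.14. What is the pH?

From K2 = [H⁺][CO3²⁻]/[HCO3-]:  pH = pK2 − log₁₀([HCO3-]/[CO3²⁻])
log₁₀(11.5) = +1.061
pH = 9.14 − (+1.061) = 8.08

pH = 8.08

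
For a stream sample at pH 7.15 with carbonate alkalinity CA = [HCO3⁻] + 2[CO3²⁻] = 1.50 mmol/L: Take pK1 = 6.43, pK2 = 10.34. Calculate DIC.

CA = [HCO3⁻] + 2[CO3²⁻] = (α₁ + 2α₂)·DIC
At pH 7.15: [H⁺]/K1 = 10^-0.72 = 0.19055, K2/[H⁺] = 10^-3.19 = 0.00064565
α₁ = 1/(1 + 0.19055 + 0.00064565) = 1/1.1912 = 0.8395; α₂ = α₁·K2/[H⁺] = 0.0005420
α₁ + 2α₂ = 0.8406
DIC = CA / (α₁ + 2α₂) = 1.50 / 0.8406 = 1.78 mmol/L

DIC = 1.78 mmol/L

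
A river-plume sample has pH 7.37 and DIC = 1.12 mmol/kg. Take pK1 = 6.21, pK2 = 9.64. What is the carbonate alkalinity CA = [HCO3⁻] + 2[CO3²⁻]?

CA = 1.05 mmol/kg

CA = [HCO3⁻] + 2[CO3²⁻] = (α₁ + 2α₂)·DIC
At pH 7.37: [H⁺]/K1 = 10^-1.16 = 0.069183, K2/[H⁺] = 10^-2.27 = 0.0053703
α₁ = 1/(1 + 0.069183 + 0.0053703) = 1/1.0746 = 0.9306; α₂ = α₁·K2/[H⁺] = 0.004998
α₁ + 2α₂ = 0.9406
CA = 0.9406 × 1.12 = 1.05 mmol/kg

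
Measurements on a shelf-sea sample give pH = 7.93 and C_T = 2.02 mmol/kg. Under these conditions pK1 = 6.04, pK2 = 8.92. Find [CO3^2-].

[CO3²⁻] = 0.185 mmol/kg

α₂ = 1 / (1 + [H⁺]/K2 + [H⁺]²/(K1K2)) = 1 / (1 + 10^+0.99 + 10^-0.90)
   = 1 / (1 + 9.7724 + 0.12589) = 1/10.898 = 0.09176
[CO3²⁻] = α₂ × DIC = 0.09176 × 2.02 = 0.185 mmol/kg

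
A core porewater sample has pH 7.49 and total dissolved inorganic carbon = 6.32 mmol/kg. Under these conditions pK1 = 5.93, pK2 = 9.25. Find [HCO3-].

[HCO3⁻] = 6.05 mmol/kg

α₁ = 1 / (1 + [H⁺]/K1 + K2/[H⁺]) = 1 / (1 + 10^-1.56 + 10^-1.76)
   = 1 / (1 + 0.027542 + 0.017378) = 1/1.0449 = 0.9570
[HCO3⁻] = α₁ × DIC = 0.9570 × 6.32 = 6.05 mmol/kg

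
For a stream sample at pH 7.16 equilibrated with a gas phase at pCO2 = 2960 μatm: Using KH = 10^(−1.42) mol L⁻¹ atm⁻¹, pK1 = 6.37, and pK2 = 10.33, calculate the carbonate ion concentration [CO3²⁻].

[CO2*] = KH · pCO2 = 10^(−1.42) × 2960×10^-6 = 1.125×10^-4 mol/L
α₀ = 1/(1 + K1/[H⁺] + K1K2/[H⁺]²) = 1/(1 + 10^+0.79 + 10^-2.38) = 0.1395
DIC = [CO2*]/α₀ = 1.125×10^-4 / 0.1395 = 0.8069 mmol/L
[CO3²⁻] = α₂·DIC; α₂ = 0.0005814, so [CO3²⁻] = 0.0005814 × 0.8069 = 0.000469 mmol/L = 0.469 μmol/L

[CO3²⁻] = 0.469 μmol/L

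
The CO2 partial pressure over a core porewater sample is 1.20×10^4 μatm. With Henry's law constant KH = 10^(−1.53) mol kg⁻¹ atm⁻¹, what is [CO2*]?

[CO2*] = 354 μmol/kg

KH = 10^(−1.53) = 2.951×10^-2 mol kg⁻¹ atm⁻¹
[CO2*] = KH · pCO2 = 2.951×10^-2 × 1.20×10^4×10^-6 atm = 3.54×10^-4 mol/kg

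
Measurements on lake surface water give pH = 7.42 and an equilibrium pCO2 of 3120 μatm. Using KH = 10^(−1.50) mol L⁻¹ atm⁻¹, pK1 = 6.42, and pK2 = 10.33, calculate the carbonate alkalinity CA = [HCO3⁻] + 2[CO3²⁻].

CA = 0.989 mmol/L

[CO2*] = KH · pCO2 = 10^(−1.50) × 3120×10^-6 = 9.866×10^-5 mol/L
α₀ = 1/(1 + K1/[H⁺] + K1K2/[H⁺]²) = 1/(1 + 10^+1.00 + 10^-1.91) = 0.09081
DIC = [CO2*]/α₀ = 9.866×10^-5 / 0.09081 = 1.087 mmol/L
CA = (α₁ + 2α₂)·DIC = (0.9081 + 2×0.001117) × 1.087 = 0.989 mmol/L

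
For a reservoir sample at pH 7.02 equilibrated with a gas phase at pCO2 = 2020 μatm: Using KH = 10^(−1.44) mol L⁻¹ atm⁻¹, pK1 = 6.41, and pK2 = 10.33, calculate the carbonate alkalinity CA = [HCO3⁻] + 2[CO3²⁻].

CA = 0.299 mmol/L

[CO2*] = KH · pCO2 = 10^(−1.44) × 2020×10^-6 = 7.334×10^-5 mol/L
α₀ = 1/(1 + K1/[H⁺] + K1K2/[H⁺]²) = 1/(1 + 10^+0.61 + 10^-2.70) = 0.1970
DIC = [CO2*]/α₀ = 7.334×10^-5 / 0.1970 = 0.3723 mmol/L
CA = (α₁ + 2α₂)·DIC = (0.8026 + 2×0.0003931) × 0.3723 = 0.299 mmol/L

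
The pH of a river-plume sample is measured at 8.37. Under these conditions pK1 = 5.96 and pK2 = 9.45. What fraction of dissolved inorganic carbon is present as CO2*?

α₀ = 1 / (1 + K1/[H⁺] + K1K2/[H⁺]²) = 1 / (1 + 10^+2.41 + 10^+1.33)
   = 1 / (1 + 257.04 + 21.380) = 1/279.42 = 0.003579

α₀ = 0.00358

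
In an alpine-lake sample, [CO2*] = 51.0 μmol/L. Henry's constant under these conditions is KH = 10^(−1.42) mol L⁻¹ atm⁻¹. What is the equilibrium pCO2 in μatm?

KH = 10^(−1.42) = 3.802×10^-2 mol L⁻¹ atm⁻¹
pCO2 = [CO2*]/KH = 51.0×10^-6 / 3.802×10^-2 = 1.34×10^-3 atm = 1340 μatm

pCO2 = 1340 μatm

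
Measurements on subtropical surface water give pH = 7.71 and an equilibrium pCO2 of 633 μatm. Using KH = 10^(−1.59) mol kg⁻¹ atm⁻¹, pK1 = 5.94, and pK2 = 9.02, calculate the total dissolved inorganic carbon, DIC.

[CO2*] = KH · pCO2 = 10^(−1.59) × 633×10^-6 = 1.627×10^-5 mol/kg
α₀ = 1/(1 + K1/[H⁺] + K1K2/[H⁺]²) = 1/(1 + 10^+1.77 + 10^+0.46) = 0.01593
DIC = [CO2*]/α₀ = 1.627×10^-5 / 0.01593 = 1.02 mmol/kg

DIC = 1.02 mmol/kg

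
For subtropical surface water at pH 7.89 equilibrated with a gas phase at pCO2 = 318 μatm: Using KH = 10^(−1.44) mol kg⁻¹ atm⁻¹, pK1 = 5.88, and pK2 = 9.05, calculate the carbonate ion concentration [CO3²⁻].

[CO3²⁻] = 0.0817 mmol/kg

[CO2*] = KH · pCO2 = 10^(−1.44) × 318×10^-6 = 1.155×10^-5 mol/kg
α₀ = 1/(1 + K1/[H⁺] + K1K2/[H⁺]²) = 1/(1 + 10^+2.01 + 10^+0.85) = 0.009057
DIC = [CO2*]/α₀ = 1.155×10^-5 / 0.009057 = 1.275 mmol/kg
[CO3²⁻] = α₂·DIC; α₂ = 0.06412, so [CO3²⁻] = 0.06412 × 1.275 = 0.0817 mmol/kg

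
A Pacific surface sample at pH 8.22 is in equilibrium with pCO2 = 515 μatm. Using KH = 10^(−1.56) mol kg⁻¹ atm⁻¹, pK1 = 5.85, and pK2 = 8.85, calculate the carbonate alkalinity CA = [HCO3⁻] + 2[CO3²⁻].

[CO2*] = KH · pCO2 = 10^(−1.56) × 515×10^-6 = 1.418×10^-5 mol/kg
α₀ = 1/(1 + K1/[H⁺] + K1K2/[H⁺]²) = 1/(1 + 10^+2.37 + 10^+1.74) = 0.003444
DIC = [CO2*]/α₀ = 1.418×10^-5 / 0.003444 = 4.119 mmol/kg
CA = (α₁ + 2α₂)·DIC = (0.8073 + 2×0.1893) × 4.119 = 4.88 mmol/kg

CA = 4.88 mmol/kg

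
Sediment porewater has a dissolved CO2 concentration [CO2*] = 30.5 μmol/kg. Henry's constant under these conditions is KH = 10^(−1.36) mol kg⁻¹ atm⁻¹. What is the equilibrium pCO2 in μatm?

KH = 10^(−1.36) = 4.365×10^-2 mol kg⁻¹ atm⁻¹
pCO2 = [CO2*]/KH = 30.5×10^-6 / 4.365×10^-2 = 6.99×10^-4 atm = 699 μatm

pCO2 = 699 μatm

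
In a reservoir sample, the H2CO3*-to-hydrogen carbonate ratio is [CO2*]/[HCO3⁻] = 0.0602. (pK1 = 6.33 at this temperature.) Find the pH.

From K1 = [H⁺][HCO3⁻]/[CO2*]:  pH = pK1 − log₁₀([CO2*]/[HCO3⁻])
log₁₀(0.0602) = -1.220
pH = 6.33 − (-1.220) = 7.55

pH = 7.55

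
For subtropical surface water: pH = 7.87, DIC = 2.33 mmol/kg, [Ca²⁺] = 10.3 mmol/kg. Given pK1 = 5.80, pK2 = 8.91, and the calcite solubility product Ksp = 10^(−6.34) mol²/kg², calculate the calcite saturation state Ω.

α₂ = 1 / (1 + [H⁺]/K2 + [H⁺]²/(K1K2)) = 1 / (1 + 10^+1.04 + 10^-1.03)
   = 1 / (1 + 10.965 + 0.093325) = 1/12.058 = 0.08293
[CO3²⁻] = α₂ × DIC = 0.08293 × 2.33 = 0.1932 mmol/kg
Ksp = 10^(−6.34) = 4.571×10^-7
Ω = [Ca²⁺][CO3²⁻]/Ksp = (10.3×10^-3)(1.932×10^-4) / 4.571×10^-7 = 4.35

Ω = 4.35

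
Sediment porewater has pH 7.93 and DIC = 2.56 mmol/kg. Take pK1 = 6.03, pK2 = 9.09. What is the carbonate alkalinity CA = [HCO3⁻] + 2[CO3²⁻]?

CA = 2.69 mmol/kg

CA = [HCO3⁻] + 2[CO3²⁻] = (α₁ + 2α₂)·DIC
At pH 7.93: [H⁺]/K1 = 10^-1.90 = 0.012589, K2/[H⁺] = 10^-1.16 = 0.069183
α₁ = 1/(1 + 0.012589 + 0.069183) = 1/1.0818 = 0.9244; α₂ = α₁·K2/[H⁺] = 0.06395
α₁ + 2α₂ = 1.0523
CA = 1.0523 × 2.56 = 2.69 mmol/kg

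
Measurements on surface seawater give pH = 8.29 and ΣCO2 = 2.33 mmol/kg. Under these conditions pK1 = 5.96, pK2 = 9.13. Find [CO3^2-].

α₂ = 1 / (1 + [H⁺]/K2 + [H⁺]²/(K1K2)) = 1 / (1 + 10^+0.84 + 10^-1.49)
   = 1 / (1 + 6.9183 + 0.032359) = 1/7.9507 = 0.1258
[CO3²⁻] = α₂ × DIC = 0.1258 × 2.33 = 0.293 mmol/kg

[CO3²⁻] = 0.293 mmol/kg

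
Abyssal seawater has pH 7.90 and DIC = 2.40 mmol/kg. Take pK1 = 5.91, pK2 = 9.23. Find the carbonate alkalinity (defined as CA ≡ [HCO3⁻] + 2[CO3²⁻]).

CA = 2.48 mmol/kg

CA = [HCO3⁻] + 2[CO3²⁻] = (α₁ + 2α₂)·DIC
At pH 7.90: [H⁺]/K1 = 10^-1.99 = 0.010233, K2/[H⁺] = 10^-1.33 = 0.046774
α₁ = 1/(1 + 0.010233 + 0.046774) = 1/1.0570 = 0.9461; α₂ = α₁·K2/[H⁺] = 0.04425
α₁ + 2α₂ = 1.0346
CA = 1.0346 × 2.40 = 2.48 mmol/kg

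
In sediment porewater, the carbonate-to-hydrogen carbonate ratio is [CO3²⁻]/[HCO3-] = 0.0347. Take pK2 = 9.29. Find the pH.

pH = 7.83

From K2 = [H⁺][CO3²⁻]/[HCO3-]:  pH = pK2 + log₁₀([CO3²⁻]/[HCO3-])
log₁₀(0.0347) = -1.460
pH = 9.29 + (-1.460) = 7.83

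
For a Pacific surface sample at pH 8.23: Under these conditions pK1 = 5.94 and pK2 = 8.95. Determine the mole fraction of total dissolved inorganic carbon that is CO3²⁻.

α₂ = 0.159

α₂ = 1 / (1 + [H⁺]/K2 + [H⁺]²/(K1K2)) = 1 / (1 + 10^+0.72 + 10^-1.57)
   = 1 / (1 + 5.2481 + 0.026915) = 1/6.2750 = 0.1594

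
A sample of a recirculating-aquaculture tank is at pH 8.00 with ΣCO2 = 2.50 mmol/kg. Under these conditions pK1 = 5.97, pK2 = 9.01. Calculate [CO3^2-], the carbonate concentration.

α₂ = 1 / (1 + [H⁺]/K2 + [H⁺]²/(K1K2)) = 1 / (1 + 10^+1.01 + 10^-1.02)
   = 1 / (1 + 10.233 + 0.095499) = 1/11.328 = 0.08827
[CO3²⁻] = α₂ × DIC = 0.08827 × 2.50 = 0.221 mmol/kg

[CO3²⁻] = 0.221 mmol/kg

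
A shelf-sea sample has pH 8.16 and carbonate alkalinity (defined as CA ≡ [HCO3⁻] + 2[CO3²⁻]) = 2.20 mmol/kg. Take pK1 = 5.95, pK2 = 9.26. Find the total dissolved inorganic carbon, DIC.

DIC = 2.06 mmol/kg

CA = [HCO3⁻] + 2[CO3²⁻] = (α₁ + 2α₂)·DIC
At pH 8.16: [H⁺]/K1 = 10^-2.21 = 0.0061660, K2/[H⁺] = 10^-1.10 = 0.079433
α₁ = 1/(1 + 0.0061660 + 0.079433) = 1/1.0856 = 0.9212; α₂ = α₁·K2/[H⁺] = 0.07317
α₁ + 2α₂ = 1.0675
DIC = CA / (α₁ + 2α₂) = 2.20 / 1.0675 = 2.06 mmol/kg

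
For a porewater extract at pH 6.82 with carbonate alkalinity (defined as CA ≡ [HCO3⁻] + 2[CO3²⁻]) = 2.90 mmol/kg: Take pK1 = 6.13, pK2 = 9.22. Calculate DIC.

DIC = 3.48 mmol/kg

CA = [HCO3⁻] + 2[CO3²⁻] = (α₁ + 2α₂)·DIC
At pH 6.82: [H⁺]/K1 = 10^-0.69 = 0.20417, K2/[H⁺] = 10^-2.40 = 0.0039811
α₁ = 1/(1 + 0.20417 + 0.0039811) = 1/1.2082 = 0.8277; α₂ = α₁·K2/[H⁺] = 0.003295
α₁ + 2α₂ = 0.8343
DIC = CA / (α₁ + 2α₂) = 2.90 / 0.8343 = 3.48 mmol/kg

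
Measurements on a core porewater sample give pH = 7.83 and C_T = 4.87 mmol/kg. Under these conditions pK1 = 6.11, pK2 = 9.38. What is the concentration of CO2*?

[CO2*] = 0.0886 mmol/kg

α₀ = 1 / (1 + K1/[H⁺] + K1K2/[H⁺]²) = 1 / (1 + 10^+1.72 + 10^+0.17)
   = 1 / (1 + 52.481 + 1.4791) = 1/54.960 = 0.01820
[CO2*] = α₀ × DIC = 0.01820 × 4.87 = 0.0886 mmol/kg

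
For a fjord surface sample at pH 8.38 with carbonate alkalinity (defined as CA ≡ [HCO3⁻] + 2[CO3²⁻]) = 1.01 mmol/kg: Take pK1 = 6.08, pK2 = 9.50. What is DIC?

DIC = 0.948 mmol/kg

CA = [HCO3⁻] + 2[CO3²⁻] = (α₁ + 2α₂)·DIC
At pH 8.38: [H⁺]/K1 = 10^-2.30 = 0.0050119, K2/[H⁺] = 10^-1.12 = 0.075858
α₁ = 1/(1 + 0.0050119 + 0.075858) = 1/1.0809 = 0.9252; α₂ = α₁·K2/[H⁺] = 0.07018
α₁ + 2α₂ = 1.0655
DIC = CA / (α₁ + 2α₂) = 1.01 / 1.0655 = 0.948 mmol/kg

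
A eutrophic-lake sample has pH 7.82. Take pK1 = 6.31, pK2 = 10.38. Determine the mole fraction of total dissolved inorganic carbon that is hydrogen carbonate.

α₁ = 0.967

α₁ = 1 / (1 + [H⁺]/K1 + K2/[H⁺]) = 1 / (1 + 10^-1.51 + 10^-2.56)
   = 1 / (1 + 0.030903 + 0.0027542) = 1/1.0337 = 0.9674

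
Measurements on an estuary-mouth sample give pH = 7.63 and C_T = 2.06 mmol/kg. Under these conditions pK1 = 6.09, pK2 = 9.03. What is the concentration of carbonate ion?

α₂ = 1 / (1 + [H⁺]/K2 + [H⁺]²/(K1K2)) = 1 / (1 + 10^+1.40 + 10^-0.14)
   = 1 / (1 + 25.119 + 0.72444) = 1/26.843 = 0.03725
[CO3²⁻] = α₂ × DIC = 0.03725 × 2.06 = 0.0767 mmol/kg

[CO3²⁻] = 0.0767 mmol/kg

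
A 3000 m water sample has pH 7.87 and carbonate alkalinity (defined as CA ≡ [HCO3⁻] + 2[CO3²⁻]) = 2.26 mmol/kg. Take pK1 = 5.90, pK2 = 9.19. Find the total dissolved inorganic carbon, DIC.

DIC = 2.18 mmol/kg

CA = [HCO3⁻] + 2[CO3²⁻] = (α₁ + 2α₂)·DIC
At pH 7.87: [H⁺]/K1 = 10^-1.97 = 0.010715, K2/[H⁺] = 10^-1.32 = 0.047863
α₁ = 1/(1 + 0.010715 + 0.047863) = 1/1.0586 = 0.9447; α₂ = α₁·K2/[H⁺] = 0.04521
α₁ + 2α₂ = 1.0351
DIC = CA / (α₁ + 2α₂) = 2.26 / 1.0351 = 2.18 mmol/kg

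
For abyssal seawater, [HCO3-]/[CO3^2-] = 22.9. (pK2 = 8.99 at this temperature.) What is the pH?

From K2 = [H⁺][CO3^2-]/[HCO3-]:  pH = pK2 − log₁₀([HCO3-]/[CO3^2-])
log₁₀(22.9) = +1.360
pH = 8.99 − (+1.360) = 7.63

pH = 7.63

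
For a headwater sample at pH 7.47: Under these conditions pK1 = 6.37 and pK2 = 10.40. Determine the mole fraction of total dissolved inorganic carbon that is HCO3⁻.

α₁ = 0.925

α₁ = 1 / (1 + [H⁺]/K1 + K2/[H⁺]) = 1 / (1 + 10^-1.10 + 10^-2.93)
   = 1 / (1 + 0.079433 + 0.0011749) = 1/1.0806 = 0.9254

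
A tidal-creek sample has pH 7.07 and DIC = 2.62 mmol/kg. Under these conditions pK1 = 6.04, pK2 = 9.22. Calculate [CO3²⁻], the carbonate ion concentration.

[CO3²⁻] = 16.9 μmol/kg

α₂ = 1 / (1 + [H⁺]/K2 + [H⁺]²/(K1K2)) = 1 / (1 + 10^+2.15 + 10^+1.12)
   = 1 / (1 + 141.25 + 13.183) = 1/155.44 = 0.006434
[CO3²⁻] = α₂ × DIC = 0.006434 × 2.62 = 0.0169 mmol/kg = 16.9 μmol/kg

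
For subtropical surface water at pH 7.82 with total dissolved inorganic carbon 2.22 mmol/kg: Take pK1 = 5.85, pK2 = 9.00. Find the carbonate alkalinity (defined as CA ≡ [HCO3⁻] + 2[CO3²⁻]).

CA = 2.33 mmol/kg

CA = [HCO3⁻] + 2[CO3²⁻] = (α₁ + 2α₂)·DIC
At pH 7.82: [H⁺]/K1 = 10^-1.97 = 0.010715, K2/[H⁺] = 10^-1.18 = 0.066069
α₁ = 1/(1 + 0.010715 + 0.066069) = 1/1.0768 = 0.9287; α₂ = α₁·K2/[H⁺] = 0.06136
α₁ + 2α₂ = 1.0514
CA = 1.0514 × 2.22 = 2.33 mmol/kg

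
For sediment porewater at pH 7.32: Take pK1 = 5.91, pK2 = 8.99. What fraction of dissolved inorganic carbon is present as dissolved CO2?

α₀ = 0.0367

α₀ = 1 / (1 + K1/[H⁺] + K1K2/[H⁺]²) = 1 / (1 + 10^+1.41 + 10^-0.26)
   = 1 / (1 + 25.704 + 0.54954) = 1/27.253 = 0.03669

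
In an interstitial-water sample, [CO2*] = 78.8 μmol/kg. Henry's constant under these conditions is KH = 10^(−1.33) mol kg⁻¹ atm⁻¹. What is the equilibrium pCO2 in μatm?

pCO2 = 1680 μatm

KH = 10^(−1.33) = 4.677×10^-2 mol kg⁻¹ atm⁻¹
pCO2 = [CO2*]/KH = 78.8×10^-6 / 4.677×10^-2 = 1.68×10^-3 atm = 1680 μatm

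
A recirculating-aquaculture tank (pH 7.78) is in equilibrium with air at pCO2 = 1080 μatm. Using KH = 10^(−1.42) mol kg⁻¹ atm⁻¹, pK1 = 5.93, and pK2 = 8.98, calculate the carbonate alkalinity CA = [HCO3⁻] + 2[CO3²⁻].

[CO2*] = KH · pCO2 = 10^(−1.42) × 1080×10^-6 = 4.106×10^-5 mol/kg
α₀ = 1/(1 + K1/[H⁺] + K1K2/[H⁺]²) = 1/(1 + 10^+1.85 + 10^+0.65) = 0.01311
DIC = [CO2*]/α₀ = 4.106×10^-5 / 0.01311 = 3.131 mmol/kg
CA = (α₁ + 2α₂)·DIC = (0.9283 + 2×0.05857) × 3.131 = 3.27 mmol/kg

CA = 3.27 mmol/kg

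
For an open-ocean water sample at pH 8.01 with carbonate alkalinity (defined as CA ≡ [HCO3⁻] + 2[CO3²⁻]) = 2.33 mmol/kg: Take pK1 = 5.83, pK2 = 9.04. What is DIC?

DIC = 2.16 mmol/kg

CA = [HCO3⁻] + 2[CO3²⁻] = (α₁ + 2α₂)·DIC
At pH 8.01: [H⁺]/K1 = 10^-2.18 = 0.0066069, K2/[H⁺] = 10^-1.03 = 0.093325
α₁ = 1/(1 + 0.0066069 + 0.093325) = 1/1.0999 = 0.9091; α₂ = α₁·K2/[H⁺] = 0.08485
α₁ + 2α₂ = 1.0788
DIC = CA / (α₁ + 2α₂) = 2.33 / 1.0788 = 2.16 mmol/kg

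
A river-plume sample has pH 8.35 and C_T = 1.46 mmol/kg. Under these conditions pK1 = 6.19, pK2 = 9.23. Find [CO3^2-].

α₂ = 1 / (1 + [H⁺]/K2 + [H⁺]²/(K1K2)) = 1 / (1 + 10^+0.88 + 10^-1.28)
   = 1 / (1 + 7.5858 + 0.052481) = 1/8.6383 = 0.1158
[CO3²⁻] = α₂ × DIC = 0.1158 × 1.46 = 0.169 mmol/kg

[CO3²⁻] = 0.169 mmol/kg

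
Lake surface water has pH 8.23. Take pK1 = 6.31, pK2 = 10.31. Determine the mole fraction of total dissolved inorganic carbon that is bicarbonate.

α₁ = 1 / (1 + [H⁺]/K1 + K2/[H⁺]) = 1 / (1 + 10^-1.92 + 10^-2.08)
   = 1 / (1 + 0.012023 + 0.0083176) = 1/1.0203 = 0.9801

α₁ = 0.980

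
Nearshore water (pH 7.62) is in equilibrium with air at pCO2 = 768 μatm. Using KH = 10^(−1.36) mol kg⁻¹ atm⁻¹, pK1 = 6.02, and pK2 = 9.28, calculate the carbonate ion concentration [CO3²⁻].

[CO3²⁻] = 0.0292 mmol/kg

[CO2*] = KH · pCO2 = 10^(−1.36) × 768×10^-6 = 3.352×10^-5 mol/kg
α₀ = 1/(1 + K1/[H⁺] + K1K2/[H⁺]²) = 1/(1 + 10^+1.60 + 10^-0.06) = 0.02399
DIC = [CO2*]/α₀ = 3.352×10^-5 / 0.02399 = 1.397 mmol/kg
[CO3²⁻] = α₂·DIC; α₂ = 0.02090, so [CO3²⁻] = 0.02090 × 1.397 = 0.0292 mmol/kg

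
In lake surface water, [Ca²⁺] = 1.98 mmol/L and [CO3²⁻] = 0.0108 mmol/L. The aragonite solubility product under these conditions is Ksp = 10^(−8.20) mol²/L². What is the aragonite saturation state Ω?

Ω = 3.39

Ksp = 10^(−8.20) = 6.310×10^-9
Ω = [Ca²⁺][CO3²⁻]/Ksp = (1.98×10^-3)(0.0108×10^-3) / 6.310×10^-9 = 3.39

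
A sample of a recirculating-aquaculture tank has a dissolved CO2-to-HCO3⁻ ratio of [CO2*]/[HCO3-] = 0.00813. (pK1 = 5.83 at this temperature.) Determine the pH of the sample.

From K1 = [H⁺][HCO3-]/[CO2*]:  pH = pK1 − log₁₀([CO2*]/[HCO3-])
log₁₀(0.00813) = -2.090
pH = 5.83 − (-2.090) = 7.92

pH = 7.92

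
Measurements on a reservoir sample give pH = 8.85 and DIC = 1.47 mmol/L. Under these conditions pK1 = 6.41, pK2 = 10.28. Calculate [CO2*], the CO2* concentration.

α₀ = 1 / (1 + K1/[H⁺] + K1K2/[H⁺]²) = 1 / (1 + 10^+2.44 + 10^+1.01)
   = 1 / (1 + 275.42 + 10.233) = 1/286.66 = 0.003489
[CO2*] = α₀ × DIC = 0.003489 × 1.47 = 0.00513 mmol/L = 5.13 μmol/L

[CO2*] = 5.13 μmol/L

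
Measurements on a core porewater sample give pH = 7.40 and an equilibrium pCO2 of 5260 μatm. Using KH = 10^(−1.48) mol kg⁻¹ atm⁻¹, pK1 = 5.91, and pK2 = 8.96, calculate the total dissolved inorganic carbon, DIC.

[CO2*] = KH · pCO2 = 10^(−1.48) × 5260×10^-6 = 1.742×10^-4 mol/kg
α₀ = 1/(1 + K1/[H⁺] + K1K2/[H⁺]²) = 1/(1 + 10^+1.49 + 10^-0.07) = 0.03053
DIC = [CO2*]/α₀ = 1.742×10^-4 / 0.03053 = 5.70 mmol/kg

DIC = 5.70 mmol/kg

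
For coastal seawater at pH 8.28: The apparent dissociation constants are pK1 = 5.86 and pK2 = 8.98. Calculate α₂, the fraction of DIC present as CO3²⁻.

α₂ = 0.166

α₂ = 1 / (1 + [H⁺]/K2 + [H⁺]²/(K1K2)) = 1 / (1 + 10^+0.70 + 10^-1.72)
   = 1 / (1 + 5.0119 + 0.019055) = 1/6.0309 = 0.1658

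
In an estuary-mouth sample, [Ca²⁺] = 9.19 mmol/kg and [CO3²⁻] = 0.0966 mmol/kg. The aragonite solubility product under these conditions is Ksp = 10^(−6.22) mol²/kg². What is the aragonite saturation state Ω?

Ω = 1.47

Ksp = 10^(−6.22) = 6.026×10^-7
Ω = [Ca²⁺][CO3²⁻]/Ksp = (9.19×10^-3)(0.0966×10^-3) / 6.026×10^-7 = 1.47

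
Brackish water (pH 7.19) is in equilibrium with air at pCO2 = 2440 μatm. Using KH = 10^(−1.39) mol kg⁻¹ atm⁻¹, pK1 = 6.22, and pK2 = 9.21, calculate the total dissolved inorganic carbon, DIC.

[CO2*] = KH · pCO2 = 10^(−1.39) × 2440×10^-6 = 9.940×10^-5 mol/kg
α₀ = 1/(1 + K1/[H⁺] + K1K2/[H⁺]²) = 1/(1 + 10^+0.97 + 10^-1.05) = 0.09595
DIC = [CO2*]/α₀ = 9.940×10^-5 / 0.09595 = 1.04 mmol/kg

DIC = 1.04 mmol/kg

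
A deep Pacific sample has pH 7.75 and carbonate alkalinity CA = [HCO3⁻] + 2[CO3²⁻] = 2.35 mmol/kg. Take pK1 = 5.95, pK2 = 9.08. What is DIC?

CA = [HCO3⁻] + 2[CO3²⁻] = (α₁ + 2α₂)·DIC
At pH 7.75: [H⁺]/K1 = 10^-1.80 = 0.015849, K2/[H⁺] = 10^-1.33 = 0.046774
α₁ = 1/(1 + 0.015849 + 0.046774) = 1/1.0626 = 0.9411; α₂ = α₁·K2/[H⁺] = 0.04402
α₁ + 2α₂ = 1.0291
DIC = CA / (α₁ + 2α₂) = 2.35 / 1.0291 = 2.28 mmol/kg

DIC = 2.28 mmol/kg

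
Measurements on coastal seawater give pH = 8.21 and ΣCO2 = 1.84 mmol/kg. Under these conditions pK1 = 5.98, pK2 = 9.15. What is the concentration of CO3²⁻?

[CO3²⁻] = 0.189 mmol/kg

α₂ = 1 / (1 + [H⁺]/K2 + [H⁺]²/(K1K2)) = 1 / (1 + 10^+0.94 + 10^-1.29)
   = 1 / (1 + 8.7096 + 0.051286) = 1/9.7609 = 0.1024
[CO3²⁻] = α₂ × DIC = 0.1024 × 1.84 = 0.189 mmol/kg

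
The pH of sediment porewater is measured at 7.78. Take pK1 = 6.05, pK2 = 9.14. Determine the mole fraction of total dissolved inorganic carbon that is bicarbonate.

α₁ = 0.941

α₁ = 1 / (1 + [H⁺]/K1 + K2/[H⁺]) = 1 / (1 + 10^-1.73 + 10^-1.36)
   = 1 / (1 + 0.018621 + 0.043652) = 1/1.0623 = 0.9414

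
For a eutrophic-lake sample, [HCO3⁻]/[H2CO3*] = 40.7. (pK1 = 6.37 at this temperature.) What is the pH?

pH = 7.98

From K1 = [H⁺][HCO3⁻]/[H2CO3*]:  pH = pK1 + log₁₀([HCO3⁻]/[H2CO3*])
log₁₀(40.7) = +1.610
pH = 6.37 + (+1.610) = 7.98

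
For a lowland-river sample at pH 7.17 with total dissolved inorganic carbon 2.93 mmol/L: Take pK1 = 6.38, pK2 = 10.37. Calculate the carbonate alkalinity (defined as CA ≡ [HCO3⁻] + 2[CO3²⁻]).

CA = 2.52 mmol/L

CA = [HCO3⁻] + 2[CO3²⁻] = (α₁ + 2α₂)·DIC
At pH 7.17: [H⁺]/K1 = 10^-0.79 = 0.16218, K2/[H⁺] = 10^-3.20 = 0.00063096
α₁ = 1/(1 + 0.16218 + 0.00063096) = 1/1.1628 = 0.8600; α₂ = α₁·K2/[H⁺] = 0.0005426
α₁ + 2α₂ = 0.8611
CA = 0.8611 × 2.93 = 2.52 mmol/L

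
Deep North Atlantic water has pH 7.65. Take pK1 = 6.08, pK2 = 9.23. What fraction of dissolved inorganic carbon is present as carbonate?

α₂ = 1 / (1 + [H⁺]/K2 + [H⁺]²/(K1K2)) = 1 / (1 + 10^+1.58 + 10^+0.01)
   = 1 / (1 + 38.019 + 1.0233) = 1/40.042 = 0.02497

α₂ = 0.0250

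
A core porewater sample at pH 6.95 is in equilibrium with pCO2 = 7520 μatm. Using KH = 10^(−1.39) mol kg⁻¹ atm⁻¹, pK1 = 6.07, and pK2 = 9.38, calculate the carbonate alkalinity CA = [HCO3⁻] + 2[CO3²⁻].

[CO2*] = KH · pCO2 = 10^(−1.39) × 7520×10^-6 = 3.063×10^-4 mol/kg
α₀ = 1/(1 + K1/[H⁺] + K1K2/[H⁺]²) = 1/(1 + 10^+0.88 + 10^-1.55) = 0.1161
DIC = [CO2*]/α₀ = 3.063×10^-4 / 0.1161 = 2.639 mmol/kg
CA = (α₁ + 2α₂)·DIC = (0.8806 + 2×0.003272) × 2.639 = 2.34 mmol/kg

CA = 2.34 mmol/kg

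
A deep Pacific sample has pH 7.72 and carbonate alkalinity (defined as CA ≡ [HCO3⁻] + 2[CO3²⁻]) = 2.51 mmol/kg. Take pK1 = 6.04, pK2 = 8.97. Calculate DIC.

CA = [HCO3⁻] + 2[CO3²⁻] = (α₁ + 2α₂)·DIC
At pH 7.72: [H⁺]/K1 = 10^-1.68 = 0.020893, K2/[H⁺] = 10^-1.25 = 0.056234
α₁ = 1/(1 + 0.020893 + 0.056234) = 1/1.0771 = 0.9284; α₂ = α₁·K2/[H⁺] = 0.05221
α₁ + 2α₂ = 1.0328
DIC = CA / (α₁ + 2α₂) = 2.51 / 1.0328 = 2.43 mmol/kg

DIC = 2.43 mmol/kg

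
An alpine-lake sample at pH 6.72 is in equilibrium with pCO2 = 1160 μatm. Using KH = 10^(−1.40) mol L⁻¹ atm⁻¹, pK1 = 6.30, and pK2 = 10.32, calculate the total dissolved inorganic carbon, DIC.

[CO2*] = KH · pCO2 = 10^(−1.40) × 1160×10^-6 = 4.618×10^-5 mol/L
α₀ = 1/(1 + K1/[H⁺] + K1K2/[H⁺]²) = 1/(1 + 10^+0.42 + 10^-3.18) = 0.2754
DIC = [CO2*]/α₀ = 4.618×10^-5 / 0.2754 = 0.168 mmol/L

DIC = 0.168 mmol/L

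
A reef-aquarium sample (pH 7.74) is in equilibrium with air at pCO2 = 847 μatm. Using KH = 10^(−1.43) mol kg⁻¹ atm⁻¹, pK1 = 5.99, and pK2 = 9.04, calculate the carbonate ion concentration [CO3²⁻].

[CO2*] = KH · pCO2 = 10^(−1.43) × 847×10^-6 = 3.147×10^-5 mol/kg
α₀ = 1/(1 + K1/[H⁺] + K1K2/[H⁺]²) = 1/(1 + 10^+1.75 + 10^+0.45) = 0.01665
DIC = [CO2*]/α₀ = 3.147×10^-5 / 0.01665 = 1.890 mmol/kg
[CO3²⁻] = α₂·DIC; α₂ = 0.04693, so [CO3²⁻] = 0.04693 × 1.890 = 0.0887 mmol/kg

[CO3²⁻] = 0.0887 mmol/kg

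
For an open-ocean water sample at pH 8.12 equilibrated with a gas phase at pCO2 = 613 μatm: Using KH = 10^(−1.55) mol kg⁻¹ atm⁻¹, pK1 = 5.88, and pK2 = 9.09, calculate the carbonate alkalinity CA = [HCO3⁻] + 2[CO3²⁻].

[CO2*] = KH · pCO2 = 10^(−1.55) × 613×10^-6 = 1.728×10^-5 mol/kg
α₀ = 1/(1 + K1/[H⁺] + K1K2/[H⁺]²) = 1/(1 + 10^+2.24 + 10^+1.27) = 0.005171
DIC = [CO2*]/α₀ = 1.728×10^-5 / 0.005171 = 3.341 mmol/kg
CA = (α₁ + 2α₂)·DIC = (0.8985 + 2×0.09628) × 3.341 = 3.65 mmol/kg

CA = 3.65 mmol/kg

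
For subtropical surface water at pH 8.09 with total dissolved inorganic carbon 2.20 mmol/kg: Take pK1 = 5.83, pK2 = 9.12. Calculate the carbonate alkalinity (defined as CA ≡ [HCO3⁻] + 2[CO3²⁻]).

CA = [HCO3⁻] + 2[CO3²⁻] = (α₁ + 2α₂)·DIC
At pH 8.09: [H⁺]/K1 = 10^-2.26 = 0.0054954, K2/[H⁺] = 10^-1.03 = 0.093325
α₁ = 1/(1 + 0.0054954 + 0.093325) = 1/1.0988 = 0.9101; α₂ = α₁·K2/[H⁺] = 0.08493
α₁ + 2α₂ = 1.0799
CA = 1.0799 × 2.20 = 2.38 mmol/kg

CA = 2.38 mmol/kg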